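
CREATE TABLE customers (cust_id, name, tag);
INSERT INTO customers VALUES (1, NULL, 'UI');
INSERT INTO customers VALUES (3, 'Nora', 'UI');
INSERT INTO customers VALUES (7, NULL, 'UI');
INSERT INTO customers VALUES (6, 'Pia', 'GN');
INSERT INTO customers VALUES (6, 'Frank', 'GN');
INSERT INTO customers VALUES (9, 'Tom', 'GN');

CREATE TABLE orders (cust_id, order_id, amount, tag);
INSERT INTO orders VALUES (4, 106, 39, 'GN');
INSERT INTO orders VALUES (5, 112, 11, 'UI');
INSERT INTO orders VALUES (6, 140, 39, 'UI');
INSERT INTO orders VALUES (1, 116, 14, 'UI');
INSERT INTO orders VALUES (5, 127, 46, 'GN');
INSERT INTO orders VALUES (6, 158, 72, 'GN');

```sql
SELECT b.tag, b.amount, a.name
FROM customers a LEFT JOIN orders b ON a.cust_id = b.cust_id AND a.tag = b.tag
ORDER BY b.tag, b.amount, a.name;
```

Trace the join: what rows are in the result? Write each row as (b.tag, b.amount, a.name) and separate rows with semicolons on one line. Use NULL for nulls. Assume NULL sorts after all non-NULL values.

(GN, 72, Frank); (GN, 72, Pia); (UI, 14, NULL); (NULL, NULL, Nora); (NULL, NULL, Tom); (NULL, NULL, NULL)

LEFT JOIN keeps every row from `customers`; unmatched rows get NULL for `orders`'s columns.
Matching on a.cust_id = b.cust_id AND a.tag = b.tag.
- a row (cust_id=1, tag=UI): matches 1 b row(s) → 1 output row(s).
- a row (cust_id=3, tag=UI): no match → kept, b columns NULL.
- a row (cust_id=7, tag=UI): no match → kept, b columns NULL.
- a row (cust_id=6, tag=GN): matches 1 b row(s) → 1 output row(s).
- a row (cust_id=6, tag=GN): matches 1 b row(s) → 1 output row(s).
- a row (cust_id=9, tag=GN): no match → kept, b columns NULL.
After projecting and ordering:
b.tag | b.amount | a.name
GN | 72 | Frank
GN | 72 | Pia
UI | 14 | NULL
NULL | NULL | Nora
NULL | NULL | Tom
NULL | NULL | NULL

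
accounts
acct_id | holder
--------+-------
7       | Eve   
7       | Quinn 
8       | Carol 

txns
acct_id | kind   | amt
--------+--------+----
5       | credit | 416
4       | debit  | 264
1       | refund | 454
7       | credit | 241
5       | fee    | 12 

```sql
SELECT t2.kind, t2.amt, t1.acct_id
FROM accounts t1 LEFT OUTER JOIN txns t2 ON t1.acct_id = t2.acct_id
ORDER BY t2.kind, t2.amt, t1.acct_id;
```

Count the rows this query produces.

3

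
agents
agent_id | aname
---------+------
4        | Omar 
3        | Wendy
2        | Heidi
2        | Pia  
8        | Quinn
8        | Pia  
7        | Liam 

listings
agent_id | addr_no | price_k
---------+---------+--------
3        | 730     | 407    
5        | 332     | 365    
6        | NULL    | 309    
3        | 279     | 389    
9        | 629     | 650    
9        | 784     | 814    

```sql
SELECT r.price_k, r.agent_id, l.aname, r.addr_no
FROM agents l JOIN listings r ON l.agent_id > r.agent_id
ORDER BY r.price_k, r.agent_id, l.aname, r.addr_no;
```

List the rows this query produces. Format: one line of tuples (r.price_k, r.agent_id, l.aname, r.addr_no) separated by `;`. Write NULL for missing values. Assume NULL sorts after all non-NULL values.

(309, 6, Liam, NULL); (309, 6, Pia, NULL); (309, 6, Quinn, NULL); (365, 5, Liam, 332); (365, 5, Pia, 332); (365, 5, Quinn, 332); (389, 3, Liam, 279); (389, 3, Omar, 279); (389, 3, Pia, 279); (389, 3, Quinn, 279); (407, 3, Liam, 730); (407, 3, Omar, 730); (407, 3, Pia, 730); (407, 3, Quinn, 730)

INNER JOIN keeps only pairs where the ON condition holds.
Matching on l.agent_id > r.agent_id.
- l (agent_id=4) pairs with 2 row(s) of r.
- l (agent_id=3) has no partner → excluded.
- l (agent_id=2) has no partner → excluded.
- l (agent_id=2) has no partner → excluded.
- l (agent_id=8) pairs with 4 row(s) of r.
- l (agent_id=8) pairs with 4 row(s) of r.
- l (agent_id=7) pairs with 4 row(s) of r.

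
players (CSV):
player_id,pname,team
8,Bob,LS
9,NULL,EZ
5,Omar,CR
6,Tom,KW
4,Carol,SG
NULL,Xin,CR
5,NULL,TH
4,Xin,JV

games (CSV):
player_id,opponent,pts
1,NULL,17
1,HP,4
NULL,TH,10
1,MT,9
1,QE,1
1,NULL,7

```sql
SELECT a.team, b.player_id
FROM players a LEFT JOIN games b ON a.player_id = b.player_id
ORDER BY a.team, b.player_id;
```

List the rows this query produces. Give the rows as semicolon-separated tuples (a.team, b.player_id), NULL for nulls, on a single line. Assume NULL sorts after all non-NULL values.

(CR, NULL); (CR, NULL); (EZ, NULL); (JV, NULL); (KW, NULL); (LS, NULL); (SG, NULL); (TH, NULL)

LEFT JOIN keeps every row from `players`; unmatched rows get NULL for `games`'s columns.
Matching on a.player_id = b.player_id. A NULL in a compared column never satisfies the condition.
- a row (player_id=8): no match → kept, b columns NULL.
- a row (player_id=9): no match → kept, b columns NULL.
- a row (player_id=5): no match → kept, b columns NULL.
- a row (player_id=6): no match → kept, b columns NULL.
- a row (player_id=4): no match → kept, b columns NULL.
- a row (player_id=NULL): no match → kept, b columns NULL.
- a row (player_id=5): no match → kept, b columns NULL.
- a row (player_id=4): no match → kept, b columns NULL.
After projecting and ordering:
a.team | b.player_id
CR | NULL
CR | NULL
EZ | NULL
JV | NULL
KW | NULL
LS | NULL
SG | NULL
TH | NULL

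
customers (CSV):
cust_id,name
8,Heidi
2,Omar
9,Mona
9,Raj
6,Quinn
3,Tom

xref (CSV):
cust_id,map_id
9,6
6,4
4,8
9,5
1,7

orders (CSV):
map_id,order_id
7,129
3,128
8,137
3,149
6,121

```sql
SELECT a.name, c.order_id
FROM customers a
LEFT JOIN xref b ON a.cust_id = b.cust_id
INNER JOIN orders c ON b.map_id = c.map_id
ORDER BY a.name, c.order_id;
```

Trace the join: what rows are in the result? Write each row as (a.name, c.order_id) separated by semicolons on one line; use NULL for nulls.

Joins associate left-to-right: customers LEFT JOIN xref on cust_id gives 8 intermediate row(s).
Then INNER JOIN `orders c` on map_id: keep only rows whose b.map_id appears in c.

(Mona, 121); (Raj, 121)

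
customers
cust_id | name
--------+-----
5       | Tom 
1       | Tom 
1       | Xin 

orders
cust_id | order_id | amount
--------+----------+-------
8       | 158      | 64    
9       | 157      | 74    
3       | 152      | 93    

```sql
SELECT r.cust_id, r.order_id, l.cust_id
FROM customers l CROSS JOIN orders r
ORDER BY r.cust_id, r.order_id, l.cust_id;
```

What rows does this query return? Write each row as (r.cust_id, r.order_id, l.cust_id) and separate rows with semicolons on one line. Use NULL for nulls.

(3, 152, 1); (3, 152, 1); (3, 152, 5); (8, 158, 1); (8, 158, 1); (8, 158, 5); (9, 157, 1); (9, 157, 1); (9, 157, 5)

CROSS JOIN pairs every row of `customers` with every row of `orders`: 3 × 3 = 9 rows.
After projecting and ordering:
r.cust_id | r.order_id | l.cust_id
3 | 152 | 1
3 | 152 | 1
3 | 152 | 5
8 | 158 | 1
8 | 158 | 1
8 | 158 | 5
9 | 157 | 1
9 | 157 | 1
9 | 157 | 5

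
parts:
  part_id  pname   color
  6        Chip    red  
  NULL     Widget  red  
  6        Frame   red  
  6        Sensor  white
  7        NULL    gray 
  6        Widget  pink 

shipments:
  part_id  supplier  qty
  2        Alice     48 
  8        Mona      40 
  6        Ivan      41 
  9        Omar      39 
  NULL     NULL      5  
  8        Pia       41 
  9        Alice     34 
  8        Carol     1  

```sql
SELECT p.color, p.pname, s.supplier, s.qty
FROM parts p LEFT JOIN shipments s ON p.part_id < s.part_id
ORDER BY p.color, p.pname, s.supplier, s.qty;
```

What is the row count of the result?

26

LEFT JOIN keeps every row from `parts`; unmatched rows get NULL for `shipments`'s columns.
Matching on p.part_id < s.part_id. A NULL in a compared column never satisfies the condition.
- p[0] part_id=6 → 5 match(es) in s → 5 row(s).
- p[1] part_id=NULL → no match; kept with NULLs on the s side.
- p[2] part_id=6 → 5 match(es) in s → 5 row(s).
- p[3] part_id=6 → 5 match(es) in s → 5 row(s).
- p[4] part_id=7 → 5 match(es) in s → 5 row(s).
- p[5] part_id=6 → 5 match(es) in s → 5 row(s).
Total: 25 matched + 1 padded = 26 rows.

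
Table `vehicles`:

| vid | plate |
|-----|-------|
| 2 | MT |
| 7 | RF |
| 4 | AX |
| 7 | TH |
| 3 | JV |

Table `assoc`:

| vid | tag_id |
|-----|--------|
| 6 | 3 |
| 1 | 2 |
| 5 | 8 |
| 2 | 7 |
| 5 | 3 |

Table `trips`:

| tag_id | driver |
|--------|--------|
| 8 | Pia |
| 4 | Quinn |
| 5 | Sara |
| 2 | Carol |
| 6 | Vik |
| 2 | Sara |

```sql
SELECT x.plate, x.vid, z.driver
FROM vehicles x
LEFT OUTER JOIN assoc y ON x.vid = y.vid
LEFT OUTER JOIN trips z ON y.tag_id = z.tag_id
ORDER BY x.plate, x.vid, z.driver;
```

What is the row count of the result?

5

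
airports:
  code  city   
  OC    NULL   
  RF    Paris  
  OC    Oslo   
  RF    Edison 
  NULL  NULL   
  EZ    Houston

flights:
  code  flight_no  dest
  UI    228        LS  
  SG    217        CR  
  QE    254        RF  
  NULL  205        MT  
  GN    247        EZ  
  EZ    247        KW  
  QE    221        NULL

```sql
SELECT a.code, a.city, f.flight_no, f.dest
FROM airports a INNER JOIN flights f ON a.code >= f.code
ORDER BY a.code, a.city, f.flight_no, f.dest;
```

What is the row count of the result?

INNER JOIN keeps only pairs where the ON condition holds.
Matching on a.code >= f.code. A NULL in a compared column never satisfies the condition.
Matched pairs: 13.
Total: 13 rows.

13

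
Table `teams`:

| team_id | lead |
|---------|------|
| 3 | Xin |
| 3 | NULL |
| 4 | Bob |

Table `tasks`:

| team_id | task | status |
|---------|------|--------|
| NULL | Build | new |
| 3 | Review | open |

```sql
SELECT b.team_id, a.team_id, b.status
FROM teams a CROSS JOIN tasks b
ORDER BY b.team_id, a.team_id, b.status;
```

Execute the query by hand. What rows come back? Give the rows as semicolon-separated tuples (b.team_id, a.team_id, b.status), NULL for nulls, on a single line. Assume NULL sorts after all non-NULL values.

(3, 3, open); (3, 3, open); (3, 4, open); (NULL, 3, new); (NULL, 3, new); (NULL, 4, new)

CROSS JOIN pairs every row of `teams` with every row of `tasks`: 3 × 2 = 6 rows.
After projecting and ordering:
b.team_id | a.team_id | b.status
3 | 3 | open
3 | 3 | open
3 | 4 | open
NULL | 3 | new
NULL | 3 | new
NULL | 4 | new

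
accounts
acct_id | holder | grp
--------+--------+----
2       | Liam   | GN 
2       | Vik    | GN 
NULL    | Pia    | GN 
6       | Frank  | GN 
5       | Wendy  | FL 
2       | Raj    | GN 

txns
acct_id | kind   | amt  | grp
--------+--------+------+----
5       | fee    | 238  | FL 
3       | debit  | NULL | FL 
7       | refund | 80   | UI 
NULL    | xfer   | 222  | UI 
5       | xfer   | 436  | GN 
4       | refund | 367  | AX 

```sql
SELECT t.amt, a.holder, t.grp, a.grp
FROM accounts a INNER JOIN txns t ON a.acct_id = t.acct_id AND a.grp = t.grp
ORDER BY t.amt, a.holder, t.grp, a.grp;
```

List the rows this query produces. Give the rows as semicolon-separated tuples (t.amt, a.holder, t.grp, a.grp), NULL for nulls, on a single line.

(238, Wendy, FL, FL)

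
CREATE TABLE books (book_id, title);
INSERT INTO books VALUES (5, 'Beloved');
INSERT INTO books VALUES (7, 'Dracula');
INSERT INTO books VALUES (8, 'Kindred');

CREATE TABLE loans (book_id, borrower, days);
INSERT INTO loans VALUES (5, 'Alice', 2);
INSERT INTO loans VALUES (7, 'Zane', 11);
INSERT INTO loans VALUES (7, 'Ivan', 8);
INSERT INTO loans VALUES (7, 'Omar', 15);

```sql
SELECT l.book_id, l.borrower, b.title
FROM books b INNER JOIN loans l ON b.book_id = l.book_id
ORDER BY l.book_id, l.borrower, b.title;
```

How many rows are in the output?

4

INNER JOIN keeps only pairs where the ON condition holds.
Matching on b.book_id = l.book_id.
- b row (book_id=5): matches 1 l row(s) → 1 output row(s).
- b row (book_id=7): matches 3 l row(s) → 3 output row(s).
- b row (book_id=8): no match → dropped.
Total: 4 rows.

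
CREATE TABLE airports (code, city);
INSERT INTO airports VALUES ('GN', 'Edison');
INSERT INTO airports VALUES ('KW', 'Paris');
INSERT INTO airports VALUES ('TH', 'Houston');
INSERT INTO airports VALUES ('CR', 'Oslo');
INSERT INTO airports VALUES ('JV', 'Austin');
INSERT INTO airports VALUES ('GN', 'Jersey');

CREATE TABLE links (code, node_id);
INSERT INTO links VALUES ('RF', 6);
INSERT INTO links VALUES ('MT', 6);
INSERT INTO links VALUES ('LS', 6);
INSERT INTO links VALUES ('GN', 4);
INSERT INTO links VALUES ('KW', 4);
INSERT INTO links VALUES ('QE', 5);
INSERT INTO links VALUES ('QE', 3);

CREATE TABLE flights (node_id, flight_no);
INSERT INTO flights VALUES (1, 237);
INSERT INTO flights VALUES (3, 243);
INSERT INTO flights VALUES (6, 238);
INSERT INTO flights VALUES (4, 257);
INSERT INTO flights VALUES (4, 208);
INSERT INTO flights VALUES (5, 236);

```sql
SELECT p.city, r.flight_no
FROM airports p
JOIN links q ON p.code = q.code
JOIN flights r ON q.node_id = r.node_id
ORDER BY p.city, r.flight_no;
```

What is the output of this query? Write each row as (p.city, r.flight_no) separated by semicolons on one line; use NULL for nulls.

Step 1 — p INNER JOIN q on code → 3 row(s).
Then INNER JOIN `flights r` on node_id: keep only rows whose q.node_id appears in r.

(Edison, 208); (Edison, 257); (Jersey, 208); (Jersey, 257); (Paris, 208); (Paris, 257)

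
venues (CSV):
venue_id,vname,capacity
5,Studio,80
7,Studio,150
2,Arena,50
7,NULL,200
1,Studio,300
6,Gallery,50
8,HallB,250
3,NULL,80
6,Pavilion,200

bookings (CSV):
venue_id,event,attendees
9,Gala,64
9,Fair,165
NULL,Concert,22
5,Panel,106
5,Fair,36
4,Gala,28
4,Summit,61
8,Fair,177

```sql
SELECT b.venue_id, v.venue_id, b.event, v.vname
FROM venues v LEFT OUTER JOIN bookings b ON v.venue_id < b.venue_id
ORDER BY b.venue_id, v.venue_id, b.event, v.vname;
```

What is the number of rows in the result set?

38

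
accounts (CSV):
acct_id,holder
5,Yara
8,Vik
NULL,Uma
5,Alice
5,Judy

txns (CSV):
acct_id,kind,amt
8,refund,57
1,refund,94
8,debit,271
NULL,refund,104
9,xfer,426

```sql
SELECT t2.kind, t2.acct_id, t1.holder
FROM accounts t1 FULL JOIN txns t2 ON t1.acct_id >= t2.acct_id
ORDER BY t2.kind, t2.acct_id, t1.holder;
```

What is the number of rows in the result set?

FULL OUTER JOIN keeps every row from both sides; unmatched rows get NULL for the other side's columns.
Matching on t1.acct_id >= t2.acct_id. A NULL in a compared column never satisfies the condition.
- t1 (acct_id=5) pairs with 1 row(s) of t2.
- t1 (acct_id=8) pairs with 3 row(s) of t2.
- t1 (acct_id=NULL) has no partner → padded with NULL.
- t1 (acct_id=5) pairs with 1 row(s) of t2.
- t1 (acct_id=5) pairs with 1 row(s) of t2.
- 2 row(s) from t2 found no t1 partner → padded with NULL.
Total: 6 matched + 3 padded = 9 rows.

9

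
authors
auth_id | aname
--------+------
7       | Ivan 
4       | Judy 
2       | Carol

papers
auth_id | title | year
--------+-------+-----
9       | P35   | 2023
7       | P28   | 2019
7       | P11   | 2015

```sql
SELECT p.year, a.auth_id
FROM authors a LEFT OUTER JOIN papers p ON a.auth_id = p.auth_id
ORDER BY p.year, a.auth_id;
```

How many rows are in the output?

LEFT JOIN keeps every row from `authors`; unmatched rows get NULL for `papers`'s columns.
Matching on a.auth_id = p.auth_id.
- a (auth_id=7) pairs with 2 row(s) of p.
- a (auth_id=4) has no partner → padded with NULL.
- a (auth_id=2) has no partner → padded with NULL.
Total: 2 matched + 2 padded = 4 rows.

4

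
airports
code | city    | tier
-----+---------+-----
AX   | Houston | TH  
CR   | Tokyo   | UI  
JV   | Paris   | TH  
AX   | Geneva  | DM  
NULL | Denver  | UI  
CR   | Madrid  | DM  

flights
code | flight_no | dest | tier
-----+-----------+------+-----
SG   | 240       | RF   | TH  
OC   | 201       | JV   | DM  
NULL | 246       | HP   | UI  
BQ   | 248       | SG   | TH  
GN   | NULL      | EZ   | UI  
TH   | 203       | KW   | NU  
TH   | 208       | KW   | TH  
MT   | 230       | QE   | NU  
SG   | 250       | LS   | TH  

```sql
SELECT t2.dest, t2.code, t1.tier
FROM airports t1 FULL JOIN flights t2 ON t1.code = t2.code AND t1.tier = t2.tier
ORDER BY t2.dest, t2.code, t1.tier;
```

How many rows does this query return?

15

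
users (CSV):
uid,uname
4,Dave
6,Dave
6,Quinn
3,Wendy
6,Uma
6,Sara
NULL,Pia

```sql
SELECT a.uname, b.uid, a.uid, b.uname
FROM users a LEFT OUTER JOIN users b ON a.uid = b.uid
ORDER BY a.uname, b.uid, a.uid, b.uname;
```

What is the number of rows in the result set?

19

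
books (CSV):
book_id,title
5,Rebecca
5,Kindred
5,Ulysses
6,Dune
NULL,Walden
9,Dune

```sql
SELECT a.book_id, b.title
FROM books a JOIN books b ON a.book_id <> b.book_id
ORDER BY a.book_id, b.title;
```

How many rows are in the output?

INNER JOIN keeps only pairs where the ON condition holds.
Matching on a.book_id <> b.book_id. A NULL in a compared column never satisfies the condition.
- a (book_id=5) pairs with 2 row(s) of b.
- a (book_id=5) pairs with 2 row(s) of b.
- a (book_id=5) pairs with 2 row(s) of b.
- a (book_id=6) pairs with 4 row(s) of b.
- a (book_id=NULL) has no partner → excluded.
- a (book_id=9) pairs with 4 row(s) of b.
Total: 14 rows.

14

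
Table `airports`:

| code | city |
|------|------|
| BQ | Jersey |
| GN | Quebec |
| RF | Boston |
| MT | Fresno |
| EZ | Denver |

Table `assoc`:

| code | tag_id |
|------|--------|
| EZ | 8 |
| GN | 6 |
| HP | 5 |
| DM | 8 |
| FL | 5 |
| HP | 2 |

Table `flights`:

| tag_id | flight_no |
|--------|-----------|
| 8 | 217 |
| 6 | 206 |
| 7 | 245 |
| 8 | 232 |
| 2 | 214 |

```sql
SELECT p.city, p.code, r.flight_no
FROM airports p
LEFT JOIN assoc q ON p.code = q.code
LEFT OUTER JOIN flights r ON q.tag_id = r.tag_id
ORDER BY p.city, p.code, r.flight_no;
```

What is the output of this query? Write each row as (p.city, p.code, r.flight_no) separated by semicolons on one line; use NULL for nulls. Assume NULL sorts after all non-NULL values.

Evaluate left to right. First `airports p LEFT JOIN assoc q` on code: 5 row(s).
Then LEFT JOIN `flights r` on tag_id: each of those 5 rows is kept; rows whose q.tag_id has no match in r get NULL for r's columns.

(Boston, RF, NULL); (Denver, EZ, 217); (Denver, EZ, 232); (Fresno, MT, NULL); (Jersey, BQ, NULL); (Quebec, GN, 206)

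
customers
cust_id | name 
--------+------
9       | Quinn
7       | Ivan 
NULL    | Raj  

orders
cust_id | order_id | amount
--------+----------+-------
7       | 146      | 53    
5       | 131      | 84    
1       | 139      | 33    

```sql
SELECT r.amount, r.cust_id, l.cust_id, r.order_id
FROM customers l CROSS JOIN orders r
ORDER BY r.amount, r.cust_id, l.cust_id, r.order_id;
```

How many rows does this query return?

9

CROSS JOIN pairs every row of `customers` with every row of `orders`: 3 × 3 = 9 rows.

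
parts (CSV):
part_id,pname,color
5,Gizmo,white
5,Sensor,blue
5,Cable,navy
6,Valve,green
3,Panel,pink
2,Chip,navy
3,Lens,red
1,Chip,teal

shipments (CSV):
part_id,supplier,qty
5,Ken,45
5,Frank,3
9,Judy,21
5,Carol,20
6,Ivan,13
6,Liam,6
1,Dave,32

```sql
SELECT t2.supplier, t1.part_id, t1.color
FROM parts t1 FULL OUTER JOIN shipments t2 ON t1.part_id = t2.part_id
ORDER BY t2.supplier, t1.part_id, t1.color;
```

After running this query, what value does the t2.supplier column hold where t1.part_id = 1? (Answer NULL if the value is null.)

Dave

FULL OUTER JOIN keeps every row from both sides; unmatched rows get NULL for the other side's columns.
Matching on t1.part_id = t2.part_id.
Matched pairs: 12; unmatched t1 rows kept: 3; unmatched t2 rows kept: 1.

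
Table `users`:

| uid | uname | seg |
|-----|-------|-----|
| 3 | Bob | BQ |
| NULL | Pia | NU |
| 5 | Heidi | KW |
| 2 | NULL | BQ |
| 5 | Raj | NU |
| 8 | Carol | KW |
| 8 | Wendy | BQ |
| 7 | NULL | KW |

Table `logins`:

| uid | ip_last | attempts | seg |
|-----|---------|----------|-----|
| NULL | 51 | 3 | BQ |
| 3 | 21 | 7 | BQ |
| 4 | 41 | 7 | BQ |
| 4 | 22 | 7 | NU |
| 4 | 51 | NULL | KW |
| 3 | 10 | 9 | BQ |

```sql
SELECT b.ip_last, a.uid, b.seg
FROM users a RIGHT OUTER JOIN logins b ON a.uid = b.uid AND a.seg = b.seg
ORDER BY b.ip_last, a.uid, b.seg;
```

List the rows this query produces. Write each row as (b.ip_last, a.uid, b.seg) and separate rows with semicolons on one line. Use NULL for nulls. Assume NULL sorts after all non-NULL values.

RIGHT JOIN keeps every row from `logins`; unmatched rows get NULL for `users`'s columns.
Matching on a.uid = b.uid AND a.seg = b.seg. A NULL in a compared column never satisfies the condition.
- a (uid=3, seg=BQ) pairs with 2 row(s) of b.
- a (uid=NULL, seg=NU) has no partner in b.
- a (uid=5, seg=KW) has no partner in b.
- a (uid=2, seg=BQ) has no partner in b.
- a (uid=5, seg=NU) has no partner in b.
- a (uid=8, seg=KW) has no partner in b.
- a (uid=8, seg=BQ) has no partner in b.
- a (uid=7, seg=KW) has no partner in b.
- plus 4 unmatched b row(s), each kept with NULL a columns.
After projecting and ordering:
b.ip_last | a.uid | b.seg
10 | 3 | BQ
21 | 3 | BQ
22 | NULL | NU
41 | NULL | BQ
51 | NULL | BQ
51 | NULL | KW

(10, 3, BQ); (21, 3, BQ); (22, NULL, NU); (41, NULL, BQ); (51, NULL, BQ); (51, NULL, KW)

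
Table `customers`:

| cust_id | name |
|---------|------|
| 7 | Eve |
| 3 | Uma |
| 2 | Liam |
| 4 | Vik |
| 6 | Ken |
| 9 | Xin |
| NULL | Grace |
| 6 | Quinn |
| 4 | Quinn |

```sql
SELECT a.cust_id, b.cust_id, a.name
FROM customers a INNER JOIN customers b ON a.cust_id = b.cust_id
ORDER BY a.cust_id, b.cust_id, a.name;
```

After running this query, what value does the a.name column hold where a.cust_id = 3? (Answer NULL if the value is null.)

INNER JOIN keeps only pairs where the ON condition holds.
Matching on a.cust_id = b.cust_id. A NULL in a compared column never satisfies the condition.
Matched pairs: 12.

Uma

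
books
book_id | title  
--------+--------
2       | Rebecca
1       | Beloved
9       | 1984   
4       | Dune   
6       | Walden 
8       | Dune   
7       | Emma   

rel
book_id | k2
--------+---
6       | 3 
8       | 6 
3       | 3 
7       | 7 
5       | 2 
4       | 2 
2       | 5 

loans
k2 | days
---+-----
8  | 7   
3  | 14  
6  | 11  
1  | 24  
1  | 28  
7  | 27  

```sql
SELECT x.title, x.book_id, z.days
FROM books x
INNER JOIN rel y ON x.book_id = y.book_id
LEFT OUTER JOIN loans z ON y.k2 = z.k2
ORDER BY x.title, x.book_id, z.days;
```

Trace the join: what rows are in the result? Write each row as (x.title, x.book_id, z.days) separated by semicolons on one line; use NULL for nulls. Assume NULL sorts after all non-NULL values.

Joins associate left-to-right: books INNER JOIN rel on book_id gives 5 intermediate row(s).
Then LEFT JOIN `loans z` on k2: each of those 5 rows is kept; rows whose y.k2 has no match in z get NULL for z's columns.

(Dune, 4, NULL); (Dune, 8, 11); (Emma, 7, 27); (Rebecca, 2, NULL); (Walden, 6, 14)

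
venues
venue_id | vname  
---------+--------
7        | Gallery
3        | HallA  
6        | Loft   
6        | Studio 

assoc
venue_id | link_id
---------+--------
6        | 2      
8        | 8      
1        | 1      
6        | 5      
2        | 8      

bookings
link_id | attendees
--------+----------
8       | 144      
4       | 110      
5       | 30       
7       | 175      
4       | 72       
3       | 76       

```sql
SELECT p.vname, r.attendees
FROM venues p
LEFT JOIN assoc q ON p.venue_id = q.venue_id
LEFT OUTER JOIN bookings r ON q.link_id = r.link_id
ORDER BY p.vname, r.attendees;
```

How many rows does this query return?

Step 1 — p LEFT JOIN q on venue_id → 6 row(s).
Then LEFT JOIN `bookings r` on link_id: each of those 6 rows is kept; rows whose q.link_id has no match in r get NULL for r's columns.
Result: 6 row(s).

6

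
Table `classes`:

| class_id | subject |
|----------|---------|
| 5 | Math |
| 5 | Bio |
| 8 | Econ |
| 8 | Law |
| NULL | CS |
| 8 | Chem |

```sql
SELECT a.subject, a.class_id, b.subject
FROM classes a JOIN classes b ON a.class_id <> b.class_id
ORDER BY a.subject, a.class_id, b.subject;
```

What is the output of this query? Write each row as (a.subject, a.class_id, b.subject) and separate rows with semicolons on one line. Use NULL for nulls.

(Bio, 5, Chem); (Bio, 5, Econ); (Bio, 5, Law); (Chem, 8, Bio); (Chem, 8, Math); (Econ, 8, Bio); (Econ, 8, Math); (Law, 8, Bio); (Law, 8, Math); (Math, 5, Chem); (Math, 5, Econ); (Math, 5, Law)

INNER JOIN keeps only pairs where the ON condition holds.
Matching on a.class_id <> b.class_id. A NULL in a compared column never satisfies the condition.
Matched pairs: 12.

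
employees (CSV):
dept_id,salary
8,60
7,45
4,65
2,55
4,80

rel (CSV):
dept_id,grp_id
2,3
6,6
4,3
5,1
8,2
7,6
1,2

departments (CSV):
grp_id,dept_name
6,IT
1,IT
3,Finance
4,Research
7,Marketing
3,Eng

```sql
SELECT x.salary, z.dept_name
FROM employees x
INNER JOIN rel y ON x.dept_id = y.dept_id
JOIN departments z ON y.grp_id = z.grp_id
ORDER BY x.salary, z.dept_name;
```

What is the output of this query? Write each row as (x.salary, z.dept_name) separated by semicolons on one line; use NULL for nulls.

(45, IT); (55, Eng); (55, Finance); (65, Eng); (65, Finance); (80, Eng); (80, Finance)

Step 1 — x INNER JOIN y on dept_id → 5 row(s).
Then INNER JOIN `departments z` on grp_id: keep only rows whose y.grp_id appears in z.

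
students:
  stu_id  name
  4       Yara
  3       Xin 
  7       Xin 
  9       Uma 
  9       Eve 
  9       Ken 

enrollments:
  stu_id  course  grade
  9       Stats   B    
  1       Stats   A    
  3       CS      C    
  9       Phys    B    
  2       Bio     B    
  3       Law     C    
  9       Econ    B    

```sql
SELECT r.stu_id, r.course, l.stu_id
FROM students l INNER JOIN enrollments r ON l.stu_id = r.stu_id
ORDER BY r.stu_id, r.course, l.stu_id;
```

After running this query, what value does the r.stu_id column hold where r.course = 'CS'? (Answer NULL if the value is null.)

INNER JOIN keeps only pairs where the ON condition holds.
Matching on l.stu_id = r.stu_id.
- stu_id=4: no matching r row, dropped.
- stu_id=3: 2 matching r row(s), so 2 row(s) emitted.
- stu_id=7: no matching r row, dropped.
- stu_id=9: 3 matching r row(s), so 3 row(s) emitted.
- stu_id=9: 3 matching r row(s), so 3 row(s) emitted.
- stu_id=9: 3 matching r row(s), so 3 row(s) emitted.

3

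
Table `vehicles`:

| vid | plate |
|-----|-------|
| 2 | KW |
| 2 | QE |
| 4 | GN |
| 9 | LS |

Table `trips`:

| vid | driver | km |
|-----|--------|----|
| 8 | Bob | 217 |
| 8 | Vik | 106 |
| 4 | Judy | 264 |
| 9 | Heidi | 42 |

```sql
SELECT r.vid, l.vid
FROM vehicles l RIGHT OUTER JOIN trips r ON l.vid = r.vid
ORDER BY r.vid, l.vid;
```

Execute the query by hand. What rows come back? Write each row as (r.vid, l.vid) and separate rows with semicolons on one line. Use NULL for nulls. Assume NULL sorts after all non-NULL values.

(4, 4); (8, NULL); (8, NULL); (9, 9)

RIGHT JOIN keeps every row from `trips`; unmatched rows get NULL for `vehicles`'s columns.
Matching on l.vid = r.vid.
- l[0] vid=2 → no match.
- l[1] vid=2 → no match.
- l[2] vid=4 → 1 match(es) in r → 1 row(s).
- l[3] vid=9 → 1 match(es) in r → 1 row(s).
- 2 row(s) from r found no l partner → padded with NULL.
After projecting and ordering:
r.vid | l.vid
4 | 4
8 | NULL
8 | NULL
9 | 9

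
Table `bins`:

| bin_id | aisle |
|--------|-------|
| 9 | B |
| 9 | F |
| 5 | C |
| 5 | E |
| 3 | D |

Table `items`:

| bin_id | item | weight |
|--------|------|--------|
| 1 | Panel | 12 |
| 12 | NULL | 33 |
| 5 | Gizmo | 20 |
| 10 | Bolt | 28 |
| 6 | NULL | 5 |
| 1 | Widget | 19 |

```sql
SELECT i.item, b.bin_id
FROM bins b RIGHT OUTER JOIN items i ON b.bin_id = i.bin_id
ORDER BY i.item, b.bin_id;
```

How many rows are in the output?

RIGHT JOIN keeps every row from `items`; unmatched rows get NULL for `bins`'s columns.
Matching on b.bin_id = i.bin_id.
- bin_id=9: no matching i row.
- bin_id=9: no matching i row.
- bin_id=5: 1 matching i row(s), so 1 row(s) emitted.
- bin_id=5: 1 matching i row(s), so 1 row(s) emitted.
- bin_id=3: no matching i row.
- 5 row(s) from i found no b partner → padded with NULL.
Total: 2 matched + 5 padded = 7 rows.

7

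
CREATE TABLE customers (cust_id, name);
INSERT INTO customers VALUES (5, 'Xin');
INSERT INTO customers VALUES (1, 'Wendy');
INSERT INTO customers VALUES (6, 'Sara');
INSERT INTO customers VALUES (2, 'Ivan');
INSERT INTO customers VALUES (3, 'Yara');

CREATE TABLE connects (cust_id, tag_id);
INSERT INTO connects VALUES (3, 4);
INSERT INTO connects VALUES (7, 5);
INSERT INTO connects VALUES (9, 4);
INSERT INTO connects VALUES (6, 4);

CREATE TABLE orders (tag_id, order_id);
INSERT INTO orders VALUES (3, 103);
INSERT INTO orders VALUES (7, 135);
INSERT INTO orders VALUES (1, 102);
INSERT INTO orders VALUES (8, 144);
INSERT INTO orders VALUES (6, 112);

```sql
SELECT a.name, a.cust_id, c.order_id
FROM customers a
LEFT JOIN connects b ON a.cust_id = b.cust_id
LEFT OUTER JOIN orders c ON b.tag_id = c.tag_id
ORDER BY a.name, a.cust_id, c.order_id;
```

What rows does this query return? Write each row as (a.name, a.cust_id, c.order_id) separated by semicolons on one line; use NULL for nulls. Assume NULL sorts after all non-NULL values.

(Ivan, 2, NULL); (Sara, 6, NULL); (Wendy, 1, NULL); (Xin, 5, NULL); (Yara, 3, NULL)

Step 1 — a LEFT JOIN b on cust_id → 5 row(s).
Then LEFT JOIN `orders c` on tag_id: each of those 5 rows is kept; rows whose b.tag_id has no match in c get NULL for c's columns.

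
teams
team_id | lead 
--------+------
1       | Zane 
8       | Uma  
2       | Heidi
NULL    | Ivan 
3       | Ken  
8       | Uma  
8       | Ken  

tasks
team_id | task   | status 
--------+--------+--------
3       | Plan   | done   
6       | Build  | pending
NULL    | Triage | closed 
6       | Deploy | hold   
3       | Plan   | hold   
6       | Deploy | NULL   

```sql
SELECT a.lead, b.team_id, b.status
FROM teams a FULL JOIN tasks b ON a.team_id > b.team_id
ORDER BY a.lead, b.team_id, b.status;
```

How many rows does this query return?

20

FULL OUTER JOIN keeps every row from both sides; unmatched rows get NULL for the other side's columns.
Matching on a.team_id > b.team_id. A NULL in a compared column never satisfies the condition.
- a[0] team_id=1 → no match; kept with NULLs on the b side.
- a[1] team_id=8 → 5 match(es) in b → 5 row(s).
- a[2] team_id=2 → no match; kept with NULLs on the b side.
- a[3] team_id=NULL → no match; kept with NULLs on the b side.
- a[4] team_id=3 → no match; kept with NULLs on the b side.
- a[5] team_id=8 → 5 match(es) in b → 5 row(s).
- a[6] team_id=8 → 5 match(es) in b → 5 row(s).
- 1 row(s) from b found no a partner → padded with NULL.
Total: 15 matched + 5 padded = 20 rows.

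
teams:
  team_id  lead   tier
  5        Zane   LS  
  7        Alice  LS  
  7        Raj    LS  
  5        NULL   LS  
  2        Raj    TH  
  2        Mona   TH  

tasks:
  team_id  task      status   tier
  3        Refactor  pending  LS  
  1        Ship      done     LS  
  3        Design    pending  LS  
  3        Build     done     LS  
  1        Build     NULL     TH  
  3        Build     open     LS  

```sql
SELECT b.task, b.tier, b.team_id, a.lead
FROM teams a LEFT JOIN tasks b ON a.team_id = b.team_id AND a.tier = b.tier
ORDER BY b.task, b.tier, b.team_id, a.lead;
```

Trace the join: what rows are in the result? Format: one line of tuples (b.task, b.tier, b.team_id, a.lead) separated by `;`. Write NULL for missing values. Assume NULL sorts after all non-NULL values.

LEFT JOIN keeps every row from `teams`; unmatched rows get NULL for `tasks`'s columns.
Matching on a.team_id = b.team_id AND a.tier = b.tier.
- team_id=5, tier=LS: no b row matches, row kept with b columns NULL.
- team_id=7, tier=LS: no b row matches, row kept with b columns NULL.
- team_id=7, tier=LS: no b row matches, row kept with b columns NULL.
- team_id=5, tier=LS: no b row matches, row kept with b columns NULL.
- team_id=2, tier=TH: no b row matches, row kept with b columns NULL.
- team_id=2, tier=TH: no b row matches, row kept with b columns NULL.
After projecting and ordering:
b.task | b.tier | b.team_id | a.lead
NULL | NULL | NULL | Alice
NULL | NULL | NULL | Mona
NULL | NULL | NULL | Raj
NULL | NULL | NULL | Raj
NULL | NULL | NULL | Zane
NULL | NULL | NULL | NULL

(NULL, NULL, NULL, Alice); (NULL, NULL, NULL, Mona); (NULL, NULL, NULL, Raj); (NULL, NULL, NULL, Raj); (NULL, NULL, NULL, Zane); (NULL, NULL, NULL, NULL)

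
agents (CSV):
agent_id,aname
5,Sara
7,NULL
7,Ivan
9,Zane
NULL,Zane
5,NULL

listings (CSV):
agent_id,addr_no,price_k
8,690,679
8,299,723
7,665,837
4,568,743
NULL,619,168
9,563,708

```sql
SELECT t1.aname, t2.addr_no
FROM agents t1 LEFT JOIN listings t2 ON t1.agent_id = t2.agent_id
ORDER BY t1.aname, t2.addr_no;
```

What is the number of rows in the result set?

6

LEFT JOIN keeps every row from `agents`; unmatched rows get NULL for `listings`'s columns.
Matching on t1.agent_id = t2.agent_id. A NULL in a compared column never satisfies the condition.
- t1[0] agent_id=5 → no match; kept with NULLs on the t2 side.
- t1[1] agent_id=7 → 1 match(es) in t2 → 1 row(s).
- t1[2] agent_id=7 → 1 match(es) in t2 → 1 row(s).
- t1[3] agent_id=9 → 1 match(es) in t2 → 1 row(s).
- t1[4] agent_id=NULL → no match; kept with NULLs on the t2 side.
- t1[5] agent_id=5 → no match; kept with NULLs on the t2 side.
Total: 3 matched + 3 padded = 6 rows.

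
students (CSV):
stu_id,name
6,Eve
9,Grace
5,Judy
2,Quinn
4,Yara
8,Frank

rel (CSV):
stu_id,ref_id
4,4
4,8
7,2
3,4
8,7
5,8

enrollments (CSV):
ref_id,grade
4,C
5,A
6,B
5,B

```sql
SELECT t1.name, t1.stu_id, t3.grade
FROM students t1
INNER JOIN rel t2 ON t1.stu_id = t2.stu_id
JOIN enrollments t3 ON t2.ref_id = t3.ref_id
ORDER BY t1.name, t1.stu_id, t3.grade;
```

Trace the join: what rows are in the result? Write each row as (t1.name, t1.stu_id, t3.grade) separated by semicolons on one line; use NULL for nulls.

Step 1 — t1 INNER JOIN t2 on stu_id → 4 row(s).
Then INNER JOIN `enrollments t3` on ref_id: keep only rows whose t2.ref_id appears in t3.

(Yara, 4, C)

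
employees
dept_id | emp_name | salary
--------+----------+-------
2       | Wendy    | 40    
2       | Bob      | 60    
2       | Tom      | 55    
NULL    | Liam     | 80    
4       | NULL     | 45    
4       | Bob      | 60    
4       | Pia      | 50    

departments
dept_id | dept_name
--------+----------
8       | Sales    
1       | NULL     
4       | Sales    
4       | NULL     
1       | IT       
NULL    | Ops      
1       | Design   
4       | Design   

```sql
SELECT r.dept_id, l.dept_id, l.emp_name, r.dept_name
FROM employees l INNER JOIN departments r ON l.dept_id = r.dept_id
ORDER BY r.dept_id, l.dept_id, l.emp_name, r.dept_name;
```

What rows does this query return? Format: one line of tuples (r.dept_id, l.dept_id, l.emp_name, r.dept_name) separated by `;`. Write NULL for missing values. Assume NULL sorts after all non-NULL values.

INNER JOIN keeps only pairs where the ON condition holds.
Matching on l.dept_id = r.dept_id. A NULL in a compared column never satisfies the condition.
- l row (dept_id=2): no match → dropped.
- l row (dept_id=2): no match → dropped.
- l row (dept_id=2): no match → dropped.
- l row (dept_id=NULL): no match → dropped.
- l row (dept_id=4): matches 3 r row(s) → 3 output row(s).
- l row (dept_id=4): matches 3 r row(s) → 3 output row(s).
- l row (dept_id=4): matches 3 r row(s) → 3 output row(s).
After projecting and ordering:
r.dept_id | l.dept_id | l.emp_name | r.dept_name
4 | 4 | Bob | Design
4 | 4 | Bob | Sales
4 | 4 | Bob | NULL
4 | 4 | Pia | Design
4 | 4 | Pia | Sales
4 | 4 | Pia | NULL
4 | 4 | NULL | Design
4 | 4 | NULL | Sales
4 | 4 | NULL | NULL

(4, 4, Bob, Design); (4, 4, Bob, Sales); (4, 4, Bob, NULL); (4, 4, Pia, Design); (4, 4, Pia, Sales); (4, 4, Pia, NULL); (4, 4, NULL, Design); (4, 4, NULL, Sales); (4, 4, NULL, NULL)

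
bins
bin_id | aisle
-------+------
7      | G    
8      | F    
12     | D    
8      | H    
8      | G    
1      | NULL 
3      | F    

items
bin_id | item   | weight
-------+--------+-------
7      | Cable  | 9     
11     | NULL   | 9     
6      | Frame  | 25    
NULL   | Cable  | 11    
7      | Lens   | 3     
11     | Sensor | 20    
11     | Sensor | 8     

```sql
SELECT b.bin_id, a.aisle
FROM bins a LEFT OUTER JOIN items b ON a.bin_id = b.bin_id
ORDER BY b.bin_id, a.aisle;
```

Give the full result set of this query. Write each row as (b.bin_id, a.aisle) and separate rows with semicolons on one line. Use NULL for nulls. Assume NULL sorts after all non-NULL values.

LEFT JOIN keeps every row from `bins`; unmatched rows get NULL for `items`'s columns.
Matching on a.bin_id = b.bin_id. A NULL in a compared column never satisfies the condition.
- a row (bin_id=7): matches 2 b row(s) → 2 output row(s).
- a row (bin_id=8): no match → kept, b columns NULL.
- a row (bin_id=12): no match → kept, b columns NULL.
- a row (bin_id=8): no match → kept, b columns NULL.
- a row (bin_id=8): no match → kept, b columns NULL.
- a row (bin_id=1): no match → kept, b columns NULL.
- a row (bin_id=3): no match → kept, b columns NULL.
After projecting and ordering:
b.bin_id | a.aisle
7 | G
7 | G
NULL | D
NULL | F
NULL | F
NULL | G
NULL | H
NULL | NULL

(7, G); (7, G); (NULL, D); (NULL, F); (NULL, F); (NULL, G); (NULL, H); (NULL, NULL)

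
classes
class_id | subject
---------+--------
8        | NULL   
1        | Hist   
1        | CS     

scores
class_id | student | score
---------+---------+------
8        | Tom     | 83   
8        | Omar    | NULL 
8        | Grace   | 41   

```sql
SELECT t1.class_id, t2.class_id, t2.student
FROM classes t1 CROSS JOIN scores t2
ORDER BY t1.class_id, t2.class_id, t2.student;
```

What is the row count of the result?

CROSS JOIN pairs every row of `classes` with every row of `scores`: 3 × 3 = 9 rows.

9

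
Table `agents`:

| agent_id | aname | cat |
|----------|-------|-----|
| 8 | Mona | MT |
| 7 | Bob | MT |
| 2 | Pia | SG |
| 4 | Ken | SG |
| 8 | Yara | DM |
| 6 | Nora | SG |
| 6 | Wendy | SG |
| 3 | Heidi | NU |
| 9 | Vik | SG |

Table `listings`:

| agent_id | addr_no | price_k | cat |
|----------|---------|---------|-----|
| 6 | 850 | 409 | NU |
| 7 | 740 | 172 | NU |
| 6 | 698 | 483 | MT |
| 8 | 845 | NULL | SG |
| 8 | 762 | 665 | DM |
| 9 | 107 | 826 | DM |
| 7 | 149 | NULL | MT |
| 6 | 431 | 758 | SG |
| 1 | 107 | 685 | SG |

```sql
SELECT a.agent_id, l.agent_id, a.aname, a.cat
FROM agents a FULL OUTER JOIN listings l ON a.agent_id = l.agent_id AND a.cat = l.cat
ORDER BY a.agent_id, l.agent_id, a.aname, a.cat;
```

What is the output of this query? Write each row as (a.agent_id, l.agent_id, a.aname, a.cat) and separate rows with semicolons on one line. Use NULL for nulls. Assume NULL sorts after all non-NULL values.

(2, NULL, Pia, SG); (3, NULL, Heidi, NU); (4, NULL, Ken, SG); (6, 6, Nora, SG); (6, 6, Wendy, SG); (7, 7, Bob, MT); (8, 8, Yara, DM); (8, NULL, Mona, MT); (9, NULL, Vik, SG); (NULL, 1, NULL, NULL); (NULL, 6, NULL, NULL); (NULL, 6, NULL, NULL); (NULL, 7, NULL, NULL); (NULL, 8, NULL, NULL); (NULL, 9, NULL, NULL)

FULL OUTER JOIN keeps every row from both sides; unmatched rows get NULL for the other side's columns.
Matching on a.agent_id = l.agent_id AND a.cat = l.cat.
- agent_id=8, cat=MT: no l row matches, row kept with l columns NULL.
- agent_id=7, cat=MT: 1 matching l row(s), so 1 row(s) emitted.
- agent_id=2, cat=SG: no l row matches, row kept with l columns NULL.
- agent_id=4, cat=SG: no l row matches, row kept with l columns NULL.
- agent_id=8, cat=DM: 1 matching l row(s), so 1 row(s) emitted.
- agent_id=6, cat=SG: 1 matching l row(s), so 1 row(s) emitted.
- agent_id=6, cat=SG: 1 matching l row(s), so 1 row(s) emitted.
- agent_id=3, cat=NU: no l row matches, row kept with l columns NULL.
- agent_id=9, cat=SG: no l row matches, row kept with l columns NULL.
- plus 6 unmatched l row(s), each kept with NULL a columns.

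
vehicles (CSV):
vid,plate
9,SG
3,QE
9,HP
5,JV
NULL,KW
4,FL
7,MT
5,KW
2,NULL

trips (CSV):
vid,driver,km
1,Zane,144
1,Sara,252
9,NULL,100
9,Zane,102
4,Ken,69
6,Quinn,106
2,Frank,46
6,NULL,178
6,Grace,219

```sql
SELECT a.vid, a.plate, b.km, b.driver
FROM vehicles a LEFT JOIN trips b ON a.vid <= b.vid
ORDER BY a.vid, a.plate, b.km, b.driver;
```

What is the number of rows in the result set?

36

LEFT JOIN keeps every row from `vehicles`; unmatched rows get NULL for `trips`'s columns.
Matching on a.vid <= b.vid. A NULL in a compared column never satisfies the condition.
Matched pairs: 35; unmatched a rows kept: 1.
Total: 35 matched + 1 padded = 36 rows.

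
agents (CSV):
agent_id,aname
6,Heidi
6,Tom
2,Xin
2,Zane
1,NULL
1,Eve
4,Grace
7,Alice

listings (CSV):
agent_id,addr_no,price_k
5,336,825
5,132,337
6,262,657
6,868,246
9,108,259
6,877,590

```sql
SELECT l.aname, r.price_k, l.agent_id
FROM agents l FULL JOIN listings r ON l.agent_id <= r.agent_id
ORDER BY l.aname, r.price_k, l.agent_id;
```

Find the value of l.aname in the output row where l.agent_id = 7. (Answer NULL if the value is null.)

Alice

FULL OUTER JOIN keeps every row from both sides; unmatched rows get NULL for the other side's columns.
Matching on l.agent_id <= r.agent_id.
- l row (agent_id=6): matches 4 r row(s) → 4 output row(s).
- l row (agent_id=6): matches 4 r row(s) → 4 output row(s).
- l row (agent_id=2): matches 6 r row(s) → 6 output row(s).
- l row (agent_id=2): matches 6 r row(s) → 6 output row(s).
- l row (agent_id=1): matches 6 r row(s) → 6 output row(s).
- l row (agent_id=1): matches 6 r row(s) → 6 output row(s).
- l row (agent_id=4): matches 6 r row(s) → 6 output row(s).
- l row (agent_id=7): matches 1 r row(s) → 1 output row(s).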